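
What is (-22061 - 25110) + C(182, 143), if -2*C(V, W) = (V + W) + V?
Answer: -94849/2 ≈ -47425.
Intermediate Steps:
C(V, W) = -V - W/2 (C(V, W) = -((V + W) + V)/2 = -(W + 2*V)/2 = -V - W/2)
(-22061 - 25110) + C(182, 143) = (-22061 - 25110) + (-1*182 - 1/2*143) = -47171 + (-182 - 143/2) = -47171 - 507/2 = -94849/2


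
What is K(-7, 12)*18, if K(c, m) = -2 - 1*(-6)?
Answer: 72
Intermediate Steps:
K(c, m) = 4 (K(c, m) = -2 + 6 = 4)
K(-7, 12)*18 = 4*18 = 72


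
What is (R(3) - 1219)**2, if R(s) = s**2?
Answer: 1464100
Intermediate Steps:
(R(3) - 1219)**2 = (3**2 - 1219)**2 = (9 - 1219)**2 = (-1210)**2 = 1464100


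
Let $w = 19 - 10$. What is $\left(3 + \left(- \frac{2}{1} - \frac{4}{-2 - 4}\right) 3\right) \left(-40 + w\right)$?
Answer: $31$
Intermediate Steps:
$w = 9$
$\left(3 + \left(- \frac{2}{1} - \frac{4}{-2 - 4}\right) 3\right) \left(-40 + w\right) = \left(3 + \left(- \frac{2}{1} - \frac{4}{-2 - 4}\right) 3\right) \left(-40 + 9\right) = \left(3 + \left(\left(-2\right) 1 - \frac{4}{-2 - 4}\right) 3\right) \left(-31\right) = \left(3 + \left(-2 - \frac{4}{-6}\right) 3\right) \left(-31\right) = \left(3 + \left(-2 - - \frac{2}{3}\right) 3\right) \left(-31\right) = \left(3 + \left(-2 + \frac{2}{3}\right) 3\right) \left(-31\right) = \left(3 - 4\right) \left(-31\right) = \left(-1\right) \left(-31\right) = 31$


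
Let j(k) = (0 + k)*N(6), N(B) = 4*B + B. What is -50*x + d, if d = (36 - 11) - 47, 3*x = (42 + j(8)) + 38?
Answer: -16066/3 ≈ -5355.3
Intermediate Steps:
N(B) = 5*B
j(k) = 30*k (j(k) = (0 + k)*(5*6) = k*30 = 30*k)
x = 320/3 (x = ((42 + 30*8) + 38)/3 = ((42 + 240) + 38)/3 = (282 + 38)/3 = (⅓)*320 = 320/3 ≈ 106.67)
d = -22 (d = 25 - 47 = -22)
-50*x + d = -50*320/3 - 22 = -16000/3 - 22 = -16066/3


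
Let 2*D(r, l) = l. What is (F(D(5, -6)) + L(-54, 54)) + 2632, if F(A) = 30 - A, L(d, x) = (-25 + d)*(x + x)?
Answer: -5867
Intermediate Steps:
L(d, x) = 2*x*(-25 + d) (L(d, x) = (-25 + d)*(2*x) = 2*x*(-25 + d))
D(r, l) = l/2
(F(D(5, -6)) + L(-54, 54)) + 2632 = ((30 - (-6)/2) + 2*54*(-25 - 54)) + 2632 = ((30 - 1*(-3)) + 2*54*(-79)) + 2632 = ((30 + 3) - 8532) + 2632 = (33 - 8532) + 2632 = -8499 + 2632 = -5867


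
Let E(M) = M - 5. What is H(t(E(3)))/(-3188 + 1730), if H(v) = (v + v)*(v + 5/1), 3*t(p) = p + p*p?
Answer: -34/6561 ≈ -0.0051821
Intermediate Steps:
E(M) = -5 + M
t(p) = p/3 + p²/3 (t(p) = (p + p*p)/3 = (p + p²)/3 = p/3 + p²/3)
H(v) = 2*v*(5 + v) (H(v) = (2*v)*(v + 5*1) = (2*v)*(v + 5) = (2*v)*(5 + v) = 2*v*(5 + v))
H(t(E(3)))/(-3188 + 1730) = (2*((-5 + 3)*(1 + (-5 + 3))/3)*(5 + (-5 + 3)*(1 + (-5 + 3))/3))/(-3188 + 1730) = (2*((⅓)*(-2)*(1 - 2))*(5 + (⅓)*(-2)*(1 - 2)))/(-1458) = -(⅓)*(-2)*(-1)*(5 + (⅓)*(-2)*(-1))/729 = -2*(5 + ⅔)/(729*3) = -2*17/(729*3*3) = -1/1458*68/9 = -34/6561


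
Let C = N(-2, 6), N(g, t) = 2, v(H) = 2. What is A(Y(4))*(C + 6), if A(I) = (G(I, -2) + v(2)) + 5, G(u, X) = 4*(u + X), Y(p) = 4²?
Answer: 504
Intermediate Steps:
C = 2
Y(p) = 16
G(u, X) = 4*X + 4*u (G(u, X) = 4*(X + u) = 4*X + 4*u)
A(I) = -1 + 4*I (A(I) = ((4*(-2) + 4*I) + 2) + 5 = ((-8 + 4*I) + 2) + 5 = (-6 + 4*I) + 5 = -1 + 4*I)
A(Y(4))*(C + 6) = (-1 + 4*16)*(2 + 6) = (-1 + 64)*8 = 63*8 = 504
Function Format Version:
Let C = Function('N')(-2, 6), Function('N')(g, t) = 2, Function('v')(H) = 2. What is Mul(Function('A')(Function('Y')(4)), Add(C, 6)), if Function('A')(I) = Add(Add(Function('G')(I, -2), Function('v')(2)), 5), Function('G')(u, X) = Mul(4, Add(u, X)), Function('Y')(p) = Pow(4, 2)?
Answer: 504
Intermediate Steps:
C = 2
Function('Y')(p) = 16
Function('G')(u, X) = Add(Mul(4, X), Mul(4, u)) (Function('G')(u, X) = Mul(4, Add(X, u)) = Add(Mul(4, X), Mul(4, u)))
Function('A')(I) = Add(-1, Mul(4, I)) (Function('A')(I) = Add(Add(Add(Mul(4, -2), Mul(4, I)), 2), 5) = Add(Add(Add(-8, Mul(4, I)), 2), 5) = Add(Add(-6, Mul(4, I)), 5) = Add(-1, Mul(4, I)))
Mul(Function('A')(Function('Y')(4)), Add(C, 6)) = Mul(Add(-1, Mul(4, 16)), Add(2, 6)) = Mul(Add(-1, 64), 8) = Mul(63, 8) = 504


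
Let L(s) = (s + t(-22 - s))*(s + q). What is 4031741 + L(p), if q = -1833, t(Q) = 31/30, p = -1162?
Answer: 45053017/6 ≈ 7.5088e+6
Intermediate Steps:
t(Q) = 31/30 (t(Q) = 31*(1/30) = 31/30)
L(s) = (-1833 + s)*(31/30 + s) (L(s) = (s + 31/30)*(s - 1833) = (31/30 + s)*(-1833 + s) = (-1833 + s)*(31/30 + s))
4031741 + L(p) = 4031741 + (-18941/10 + (-1162)² - 54959/30*(-1162)) = 4031741 + (-18941/10 + 1350244 + 31931179/15) = 4031741 + 20862571/6 = 45053017/6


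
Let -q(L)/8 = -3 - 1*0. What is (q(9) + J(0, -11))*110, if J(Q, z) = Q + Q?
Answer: 2640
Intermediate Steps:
J(Q, z) = 2*Q
q(L) = 24 (q(L) = -8*(-3 - 1*0) = -8*(-3 + 0) = -8*(-3) = 24)
(q(9) + J(0, -11))*110 = (24 + 2*0)*110 = (24 + 0)*110 = 24*110 = 2640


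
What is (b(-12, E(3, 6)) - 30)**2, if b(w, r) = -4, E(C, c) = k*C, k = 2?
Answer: 1156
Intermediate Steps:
E(C, c) = 2*C
(b(-12, E(3, 6)) - 30)**2 = (-4 - 30)**2 = (-34)**2 = 1156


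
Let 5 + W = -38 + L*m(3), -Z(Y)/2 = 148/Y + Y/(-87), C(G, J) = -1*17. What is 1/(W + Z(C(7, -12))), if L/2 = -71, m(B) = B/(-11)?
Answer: 16269/207401 ≈ 0.078442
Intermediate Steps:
C(G, J) = -17
Z(Y) = -296/Y + 2*Y/87 (Z(Y) = -2*(148/Y + Y/(-87)) = -2*(148/Y + Y*(-1/87)) = -2*(148/Y - Y/87) = -296/Y + 2*Y/87)
m(B) = -B/11 (m(B) = B*(-1/11) = -B/11)
L = -142 (L = 2*(-71) = -142)
W = -47/11 (W = -5 + (-38 - (-142)*3/11) = -5 + (-38 - 142*(-3/11)) = -5 + (-38 + 426/11) = -5 + 8/11 = -47/11 ≈ -4.2727)
1/(W + Z(C(7, -12))) = 1/(-47/11 + (-296/(-17) + (2/87)*(-17))) = 1/(-47/11 + (-296*(-1/17) - 34/87)) = 1/(-47/11 + (296/17 - 34/87)) = 1/(-47/11 + 25174/1479) = 1/(207401/16269) = 16269/207401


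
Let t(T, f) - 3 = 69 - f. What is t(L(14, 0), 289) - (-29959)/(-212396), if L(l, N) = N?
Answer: -46119891/212396 ≈ -217.14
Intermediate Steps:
t(T, f) = 72 - f (t(T, f) = 3 + (69 - f) = 72 - f)
t(L(14, 0), 289) - (-29959)/(-212396) = (72 - 1*289) - (-29959)/(-212396) = (72 - 289) - (-29959)*(-1)/212396 = -217 - 1*29959/212396 = -217 - 29959/212396 = -46119891/212396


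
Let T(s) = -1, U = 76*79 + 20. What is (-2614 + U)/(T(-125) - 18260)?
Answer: -3410/18261 ≈ -0.18674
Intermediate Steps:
U = 6024 (U = 6004 + 20 = 6024)
(-2614 + U)/(T(-125) - 18260) = (-2614 + 6024)/(-1 - 18260) = 3410/(-18261) = 3410*(-1/18261) = -3410/18261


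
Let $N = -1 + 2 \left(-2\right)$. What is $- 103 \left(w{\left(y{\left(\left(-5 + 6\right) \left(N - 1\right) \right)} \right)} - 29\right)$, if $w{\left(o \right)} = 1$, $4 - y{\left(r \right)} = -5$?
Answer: $2884$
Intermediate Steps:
$N = -5$ ($N = -1 - 4 = -5$)
$y{\left(r \right)} = 9$ ($y{\left(r \right)} = 4 - -5 = 4 + 5 = 9$)
$- 103 \left(w{\left(y{\left(\left(-5 + 6\right) \left(N - 1\right) \right)} \right)} - 29\right) = - 103 \left(1 - 29\right) = \left(-103\right) \left(-28\right) = 2884$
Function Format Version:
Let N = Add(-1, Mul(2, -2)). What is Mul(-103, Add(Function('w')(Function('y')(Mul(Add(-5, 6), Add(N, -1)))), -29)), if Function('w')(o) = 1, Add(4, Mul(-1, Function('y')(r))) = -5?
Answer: 2884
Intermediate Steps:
N = -5 (N = Add(-1, -4) = -5)
Function('y')(r) = 9 (Function('y')(r) = Add(4, Mul(-1, -5)) = Add(4, 5) = 9)
Mul(-103, Add(Function('w')(Function('y')(Mul(Add(-5, 6), Add(N, -1)))), -29)) = Mul(-103, Add(1, -29)) = Mul(-103, -28) = 2884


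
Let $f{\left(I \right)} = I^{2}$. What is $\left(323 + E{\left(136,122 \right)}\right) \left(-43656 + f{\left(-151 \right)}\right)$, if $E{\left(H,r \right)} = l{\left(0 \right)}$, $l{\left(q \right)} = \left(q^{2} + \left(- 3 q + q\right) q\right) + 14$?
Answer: $-7028135$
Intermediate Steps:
$l{\left(q \right)} = 14 - q^{2}$ ($l{\left(q \right)} = \left(q^{2} + - 2 q q\right) + 14 = \left(q^{2} - 2 q^{2}\right) + 14 = - q^{2} + 14 = 14 - q^{2}$)
$E{\left(H,r \right)} = 14$ ($E{\left(H,r \right)} = 14 - 0^{2} = 14 - 0 = 14 + 0 = 14$)
$\left(323 + E{\left(136,122 \right)}\right) \left(-43656 + f{\left(-151 \right)}\right) = \left(323 + 14\right) \left(-43656 + \left(-151\right)^{2}\right) = 337 \left(-43656 + 22801\right) = 337 \left(-20855\right) = -7028135$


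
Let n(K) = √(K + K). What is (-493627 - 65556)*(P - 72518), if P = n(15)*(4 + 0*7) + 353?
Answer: 40353441195 - 2236732*√30 ≈ 4.0341e+10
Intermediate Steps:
n(K) = √2*√K (n(K) = √(2*K) = √2*√K)
P = 353 + 4*√30 (P = (√2*√15)*(4 + 0*7) + 353 = √30*(4 + 0) + 353 = √30*4 + 353 = 4*√30 + 353 = 353 + 4*√30 ≈ 374.91)
(-493627 - 65556)*(P - 72518) = (-493627 - 65556)*((353 + 4*√30) - 72518) = -559183*(-72165 + 4*√30) = 40353441195 - 2236732*√30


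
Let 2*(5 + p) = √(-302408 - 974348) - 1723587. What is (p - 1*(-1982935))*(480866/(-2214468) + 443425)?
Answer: 1100899977244026641/2214468 + 490974996017*I*√319189/1107234 ≈ 4.9714e+11 + 2.5052e+8*I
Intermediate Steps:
p = -1723597/2 + I*√319189 (p = -5 + (√(-302408 - 974348) - 1723587)/2 = -5 + (√(-1276756) - 1723587)/2 = -5 + (2*I*√319189 - 1723587)/2 = -5 + (-1723587 + 2*I*√319189)/2 = -5 + (-1723587/2 + I*√319189) = -1723597/2 + I*√319189 ≈ -8.618e+5 + 564.97*I)
(p - 1*(-1982935))*(480866/(-2214468) + 443425) = ((-1723597/2 + I*√319189) - 1*(-1982935))*(480866/(-2214468) + 443425) = ((-1723597/2 + I*√319189) + 1982935)*(480866*(-1/2214468) + 443425) = (2242273/2 + I*√319189)*(-240433/1107234 + 443425) = (2242273/2 + I*√319189)*(490974996017/1107234) = 1100899977244026641/2214468 + 490974996017*I*√319189/1107234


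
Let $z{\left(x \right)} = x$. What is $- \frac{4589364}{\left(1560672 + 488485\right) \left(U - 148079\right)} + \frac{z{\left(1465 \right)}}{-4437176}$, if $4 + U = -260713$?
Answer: $- \frac{301711977546979}{929241368166329768} \approx -0.00032469$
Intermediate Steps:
$U = -260717$ ($U = -4 - 260713 = -260717$)
$- \frac{4589364}{\left(1560672 + 488485\right) \left(U - 148079\right)} + \frac{z{\left(1465 \right)}}{-4437176} = - \frac{4589364}{\left(1560672 + 488485\right) \left(-260717 - 148079\right)} + \frac{1465}{-4437176} = - \frac{4589364}{2049157 \left(-408796\right)} + 1465 \left(- \frac{1}{4437176}\right) = - \frac{4589364}{-837687184972} - \frac{1465}{4437176} = \left(-4589364\right) \left(- \frac{1}{837687184972}\right) - \frac{1465}{4437176} = \frac{1147341}{209421796243} - \frac{1465}{4437176} = - \frac{301711977546979}{929241368166329768}$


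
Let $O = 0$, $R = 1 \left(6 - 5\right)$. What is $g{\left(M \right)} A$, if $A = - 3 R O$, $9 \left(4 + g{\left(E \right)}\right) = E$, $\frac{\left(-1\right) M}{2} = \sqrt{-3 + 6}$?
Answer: $0$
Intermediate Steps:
$M = - 2 \sqrt{3}$ ($M = - 2 \sqrt{-3 + 6} = - 2 \sqrt{3} \approx -3.4641$)
$R = 1$ ($R = 1 \cdot 1 = 1$)
$g{\left(E \right)} = -4 + \frac{E}{9}$
$A = 0$ ($A = \left(-3\right) 1 \cdot 0 = \left(-3\right) 0 = 0$)
$g{\left(M \right)} A = \left(-4 + \frac{\left(-2\right) \sqrt{3}}{9}\right) 0 = \left(-4 - \frac{2 \sqrt{3}}{9}\right) 0 = 0$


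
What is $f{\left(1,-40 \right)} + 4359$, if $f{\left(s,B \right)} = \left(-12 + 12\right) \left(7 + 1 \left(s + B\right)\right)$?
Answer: $4359$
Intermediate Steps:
$f{\left(s,B \right)} = 0$ ($f{\left(s,B \right)} = 0 \left(7 + 1 \left(B + s\right)\right) = 0 \left(7 + \left(B + s\right)\right) = 0 \left(7 + B + s\right) = 0$)
$f{\left(1,-40 \right)} + 4359 = 0 + 4359 = 4359$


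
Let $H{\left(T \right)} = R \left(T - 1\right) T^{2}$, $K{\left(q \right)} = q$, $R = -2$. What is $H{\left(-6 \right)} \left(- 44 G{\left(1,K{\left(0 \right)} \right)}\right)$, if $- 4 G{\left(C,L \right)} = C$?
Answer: $5544$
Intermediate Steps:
$H{\left(T \right)} = T^{2} \left(2 - 2 T\right)$ ($H{\left(T \right)} = - 2 \left(T - 1\right) T^{2} = - 2 \left(-1 + T\right) T^{2} = \left(2 - 2 T\right) T^{2} = T^{2} \left(2 - 2 T\right)$)
$G{\left(C,L \right)} = - \frac{C}{4}$
$H{\left(-6 \right)} \left(- 44 G{\left(1,K{\left(0 \right)} \right)}\right) = 2 \left(-6\right)^{2} \left(1 - -6\right) \left(- 44 \left(\left(- \frac{1}{4}\right) 1\right)\right) = 2 \cdot 36 \left(1 + 6\right) \left(\left(-44\right) \left(- \frac{1}{4}\right)\right) = 2 \cdot 36 \cdot 7 \cdot 11 = 504 \cdot 11 = 5544$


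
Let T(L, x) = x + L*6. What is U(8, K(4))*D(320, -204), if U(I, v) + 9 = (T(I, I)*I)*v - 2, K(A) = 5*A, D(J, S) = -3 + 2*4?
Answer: 44745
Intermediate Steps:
D(J, S) = 5 (D(J, S) = -3 + 8 = 5)
T(L, x) = x + 6*L
U(I, v) = -11 + 7*v*I² (U(I, v) = -9 + (((I + 6*I)*I)*v - 2) = -9 + (((7*I)*I)*v - 2) = -9 + ((7*I²)*v - 2) = -9 + (7*v*I² - 2) = -9 + (-2 + 7*v*I²) = -11 + 7*v*I²)
U(8, K(4))*D(320, -204) = (-11 + 7*(5*4)*8²)*5 = (-11 + 7*20*64)*5 = (-11 + 8960)*5 = 8949*5 = 44745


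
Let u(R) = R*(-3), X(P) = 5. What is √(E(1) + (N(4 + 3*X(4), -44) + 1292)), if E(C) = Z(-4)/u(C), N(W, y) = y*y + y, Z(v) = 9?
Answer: √3181 ≈ 56.400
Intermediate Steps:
u(R) = -3*R
N(W, y) = y + y² (N(W, y) = y² + y = y + y²)
E(C) = -3/C (E(C) = 9/((-3*C)) = 9*(-1/(3*C)) = -3/C)
√(E(1) + (N(4 + 3*X(4), -44) + 1292)) = √(-3/1 + (-44*(1 - 44) + 1292)) = √(-3*1 + (-44*(-43) + 1292)) = √(-3 + (1892 + 1292)) = √(-3 + 3184) = √3181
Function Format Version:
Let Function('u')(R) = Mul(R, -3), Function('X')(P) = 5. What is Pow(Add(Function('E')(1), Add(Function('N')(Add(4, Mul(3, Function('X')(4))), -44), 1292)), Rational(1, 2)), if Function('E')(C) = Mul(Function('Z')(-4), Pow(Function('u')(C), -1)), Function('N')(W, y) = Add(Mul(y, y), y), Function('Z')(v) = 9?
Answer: Pow(3181, Rational(1, 2)) ≈ 56.400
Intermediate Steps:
Function('u')(R) = Mul(-3, R)
Function('N')(W, y) = Add(y, Pow(y, 2)) (Function('N')(W, y) = Add(Pow(y, 2), y) = Add(y, Pow(y, 2)))
Function('E')(C) = Mul(-3, Pow(C, -1)) (Function('E')(C) = Mul(9, Pow(Mul(-3, C), -1)) = Mul(9, Mul(Rational(-1, 3), Pow(C, -1))) = Mul(-3, Pow(C, -1)))
Pow(Add(Function('E')(1), Add(Function('N')(Add(4, Mul(3, Function('X')(4))), -44), 1292)), Rational(1, 2)) = Pow(Add(Mul(-3, Pow(1, -1)), Add(Mul(-44, Add(1, -44)), 1292)), Rational(1, 2)) = Pow(Add(Mul(-3, 1), Add(Mul(-44, -43), 1292)), Rational(1, 2)) = Pow(Add(-3, Add(1892, 1292)), Rational(1, 2)) = Pow(Add(-3, 3184), Rational(1, 2)) = Pow(3181, Rational(1, 2))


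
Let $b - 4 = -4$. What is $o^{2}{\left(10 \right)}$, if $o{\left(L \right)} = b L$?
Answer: $0$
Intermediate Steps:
$b = 0$ ($b = 4 - 4 = 0$)
$o{\left(L \right)} = 0$ ($o{\left(L \right)} = 0 L = 0$)
$o^{2}{\left(10 \right)} = 0^{2} = 0$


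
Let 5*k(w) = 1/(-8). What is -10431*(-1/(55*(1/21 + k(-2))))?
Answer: 92232/11 ≈ 8384.7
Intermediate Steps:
k(w) = -1/40 (k(w) = (⅕)/(-8) = (⅕)*(-⅛) = -1/40)
-10431*(-1/(55*(1/21 + k(-2)))) = -10431*(-1/(55*(1/21 - 1/40))) = -10431/((19/840)*(-55)) = -10431/(-209/168) = -10431*(-168/209) = 92232/11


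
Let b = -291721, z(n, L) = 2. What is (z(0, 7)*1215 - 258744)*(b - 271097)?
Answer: 144258132852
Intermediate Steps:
(z(0, 7)*1215 - 258744)*(b - 271097) = (2*1215 - 258744)*(-291721 - 271097) = (2430 - 258744)*(-562818) = -256314*(-562818) = 144258132852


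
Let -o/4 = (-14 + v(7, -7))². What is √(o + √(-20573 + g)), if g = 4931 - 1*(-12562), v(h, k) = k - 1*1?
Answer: √(-1936 + 2*I*√770) ≈ 0.6306 + 44.005*I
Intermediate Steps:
v(h, k) = -1 + k (v(h, k) = k - 1 = -1 + k)
g = 17493 (g = 4931 + 12562 = 17493)
o = -1936 (o = -4*(-14 + (-1 - 7))² = -4*(-14 - 8)² = -4*(-22)² = -4*484 = -1936)
√(o + √(-20573 + g)) = √(-1936 + √(-20573 + 17493)) = √(-1936 + √(-3080)) = √(-1936 + 2*I*√770)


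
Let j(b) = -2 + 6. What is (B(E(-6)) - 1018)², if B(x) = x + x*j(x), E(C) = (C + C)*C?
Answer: 432964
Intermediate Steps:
j(b) = 4
E(C) = 2*C² (E(C) = (2*C)*C = 2*C²)
B(x) = 5*x (B(x) = x + x*4 = x + 4*x = 5*x)
(B(E(-6)) - 1018)² = (5*(2*(-6)²) - 1018)² = (5*(2*36) - 1018)² = (5*72 - 1018)² = (360 - 1018)² = (-658)² = 432964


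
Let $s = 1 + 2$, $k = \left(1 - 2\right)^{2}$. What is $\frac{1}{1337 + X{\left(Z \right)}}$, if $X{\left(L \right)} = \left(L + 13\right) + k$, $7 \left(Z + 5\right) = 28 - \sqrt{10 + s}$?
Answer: $\frac{66150}{89302487} + \frac{7 \sqrt{13}}{89302487} \approx 0.00074102$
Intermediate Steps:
$k = 1$ ($k = \left(-1\right)^{2} = 1$)
$s = 3$
$Z = -1 - \frac{\sqrt{13}}{7}$ ($Z = -5 + \frac{28 - \sqrt{10 + 3}}{7} = -5 + \frac{28 - \sqrt{13}}{7} = -5 + \left(4 - \frac{\sqrt{13}}{7}\right) = -1 - \frac{\sqrt{13}}{7} \approx -1.5151$)
$X{\left(L \right)} = 14 + L$ ($X{\left(L \right)} = \left(L + 13\right) + 1 = \left(13 + L\right) + 1 = 14 + L$)
$\frac{1}{1337 + X{\left(Z \right)}} = \frac{1}{1337 + \left(14 - \left(1 + \frac{\sqrt{13}}{7}\right)\right)} = \frac{1}{1337 + \left(13 - \frac{\sqrt{13}}{7}\right)} = \frac{1}{1350 - \frac{\sqrt{13}}{7}}$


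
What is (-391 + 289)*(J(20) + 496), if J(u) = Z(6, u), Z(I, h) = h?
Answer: -52632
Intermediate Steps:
J(u) = u
(-391 + 289)*(J(20) + 496) = (-391 + 289)*(20 + 496) = -102*516 = -52632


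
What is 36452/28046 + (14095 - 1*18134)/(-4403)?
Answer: 528525/238391 ≈ 2.2171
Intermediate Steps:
36452/28046 + (14095 - 1*18134)/(-4403) = 36452*(1/28046) + (14095 - 18134)*(-1/4403) = 18226/14023 - 4039*(-1/4403) = 18226/14023 + 577/629 = 528525/238391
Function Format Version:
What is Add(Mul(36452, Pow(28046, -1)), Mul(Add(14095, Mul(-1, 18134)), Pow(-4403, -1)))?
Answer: Rational(528525, 238391) ≈ 2.2171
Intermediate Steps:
Add(Mul(36452, Pow(28046, -1)), Mul(Add(14095, Mul(-1, 18134)), Pow(-4403, -1))) = Add(Mul(36452, Rational(1, 28046)), Mul(Add(14095, -18134), Rational(-1, 4403))) = Add(Rational(18226, 14023), Mul(-4039, Rational(-1, 4403))) = Add(Rational(18226, 14023), Rational(577, 629)) = Rational(528525, 238391)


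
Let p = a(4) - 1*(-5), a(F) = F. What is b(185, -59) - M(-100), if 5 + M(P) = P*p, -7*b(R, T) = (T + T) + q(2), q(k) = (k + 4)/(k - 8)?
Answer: 922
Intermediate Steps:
q(k) = (4 + k)/(-8 + k)
b(R, T) = 1/7 - 2*T/7 (b(R, T) = -((T + T) + (4 + 2)/(-8 + 2))/7 = -(2*T + 6/(-6))/7 = -(2*T - 1/6*6)/7 = -(2*T - 1)/7 = -(-1 + 2*T)/7 = 1/7 - 2*T/7)
p = 9 (p = 4 - 1*(-5) = 4 + 5 = 9)
M(P) = -5 + 9*P (M(P) = -5 + P*9 = -5 + 9*P)
b(185, -59) - M(-100) = (1/7 - 2/7*(-59)) - (-5 + 9*(-100)) = (1/7 + 118/7) - (-5 - 900) = 17 - 1*(-905) = 17 + 905 = 922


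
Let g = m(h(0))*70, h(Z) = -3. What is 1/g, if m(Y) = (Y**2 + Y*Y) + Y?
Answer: 1/1050 ≈ 0.00095238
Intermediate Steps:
m(Y) = Y + 2*Y**2 (m(Y) = (Y**2 + Y**2) + Y = 2*Y**2 + Y = Y + 2*Y**2)
g = 1050 (g = -3*(1 + 2*(-3))*70 = -3*(1 - 6)*70 = -3*(-5)*70 = 15*70 = 1050)
1/g = 1/1050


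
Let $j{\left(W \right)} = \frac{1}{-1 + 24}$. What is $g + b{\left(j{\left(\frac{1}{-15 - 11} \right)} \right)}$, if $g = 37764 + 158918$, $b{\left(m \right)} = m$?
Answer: $\frac{4523687}{23} \approx 1.9668 \cdot 10^{5}$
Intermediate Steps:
$j{\left(W \right)} = \frac{1}{23}$
$g = 196682$
$g + b{\left(j{\left(\frac{1}{-15 - 11} \right)} \right)} = 196682 + \frac{1}{23} = \frac{4523687}{23}$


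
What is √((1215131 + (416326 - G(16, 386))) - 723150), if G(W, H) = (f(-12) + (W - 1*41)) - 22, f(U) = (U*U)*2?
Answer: √908066 ≈ 952.92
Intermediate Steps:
f(U) = 2*U² (f(U) = U²*2 = 2*U²)
G(W, H) = 225 + W (G(W, H) = (2*(-12)² + (W - 1*41)) - 22 = (2*144 + (W - 41)) - 22 = (288 + (-41 + W)) - 22 = (247 + W) - 22 = 225 + W)
√((1215131 + (416326 - G(16, 386))) - 723150) = √((1215131 + (416326 - (225 + 16))) - 723150) = √((1215131 + (416326 - 1*241)) - 723150) = √((1215131 + (416326 - 241)) - 723150) = √((1215131 + 416085) - 723150) = √(1631216 - 723150) = √908066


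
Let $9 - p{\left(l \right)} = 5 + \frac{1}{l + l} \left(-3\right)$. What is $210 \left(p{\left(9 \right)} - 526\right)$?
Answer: $-109585$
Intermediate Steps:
$p{\left(l \right)} = 4 + \frac{3}{2 l}$ ($p{\left(l \right)} = 9 - \left(5 + \frac{1}{l + l} \left(-3\right)\right) = 9 - \left(5 + \frac{1}{2 l} \left(-3\right)\right) = 9 - \left(5 - \frac{3}{2 l}\right) = 4 + \frac{3}{2 l}$)
$210 \left(p{\left(9 \right)} - 526\right) = 210 \left(\left(4 + \frac{3}{2 \cdot 9}\right) - 526\right) = 210 \left(\left(4 + \frac{3}{2} \cdot \frac{1}{9}\right) - 526\right) = 210 \left(\left(4 + \frac{1}{6}\right) - 526\right) = 210 \left(\frac{25}{6} - 526\right) = 210 \left(- \frac{3131}{6}\right) = -109585$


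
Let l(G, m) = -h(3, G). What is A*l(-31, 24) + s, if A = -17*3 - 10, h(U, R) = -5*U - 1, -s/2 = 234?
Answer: -1444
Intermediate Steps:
s = -468 (s = -2*234 = -468)
h(U, R) = -1 - 5*U
l(G, m) = 16 (l(G, m) = -(-1 - 5*3) = -(-1 - 15) = -1*(-16) = 16)
A = -61 (A = -51 - 10 = -61)
A*l(-31, 24) + s = -61*16 - 468 = -976 - 468 = -1444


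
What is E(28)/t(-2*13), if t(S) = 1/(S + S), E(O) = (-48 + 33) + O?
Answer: -676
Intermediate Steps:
E(O) = -15 + O
t(S) = 1/(2*S)
E(28)/t(-2*13) = (-15 + 28)/((1/(2*((-2*13))))) = 13/(((½)/(-26))) = 13/(((½)*(-1/26))) = 13/(-1/52) = 13*(-52) = -676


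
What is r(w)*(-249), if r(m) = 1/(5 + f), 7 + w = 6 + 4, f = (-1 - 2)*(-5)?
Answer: -249/20 ≈ -12.450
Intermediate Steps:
f = 15 (f = -3*(-5) = 15)
w = 3 (w = -7 + (6 + 4) = -7 + 10 = 3)
r(m) = 1/20 (r(m) = 1/(5 + 15) = 1/20)
r(w)*(-249) = (1/20)*(-249) = -249/20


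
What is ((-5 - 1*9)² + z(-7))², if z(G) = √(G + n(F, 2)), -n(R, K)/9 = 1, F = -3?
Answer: 38400 + 1568*I ≈ 38400.0 + 1568.0*I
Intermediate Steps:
n(R, K) = -9 (n(R, K) = -9*1 = -9)
z(G) = √(-9 + G) (z(G) = √(G - 9) = √(-9 + G))
((-5 - 1*9)² + z(-7))² = ((-5 - 1*9)² + √(-9 - 7))² = ((-5 - 9)² + √(-16))² = ((-14)² + 4*I)² = (196 + 4*I)²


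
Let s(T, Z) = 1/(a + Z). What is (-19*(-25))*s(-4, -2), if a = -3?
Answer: -95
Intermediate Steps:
s(T, Z) = 1/(-3 + Z)
(-19*(-25))*s(-4, -2) = (-19*(-25))/(-3 - 2) = 475/(-5) = 475*(-1/5) = -95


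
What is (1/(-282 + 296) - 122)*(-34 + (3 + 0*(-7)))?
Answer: 52917/14 ≈ 3779.8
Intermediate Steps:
(1/(-282 + 296) - 122)*(-34 + (3 + 0*(-7))) = (1/14 - 122)*(-34 + (3 + 0)) = (1/14 - 122)*(-34 + 3) = -1707/14*(-31) = 52917/14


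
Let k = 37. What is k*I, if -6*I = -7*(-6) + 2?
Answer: -814/3 ≈ -271.33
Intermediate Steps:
I = -22/3 (I = -(-7*(-6) + 2)/6 = -(42 + 2)/6 = -⅙*44 = -22/3 ≈ -7.3333)
k*I = 37*(-22/3) = -814/3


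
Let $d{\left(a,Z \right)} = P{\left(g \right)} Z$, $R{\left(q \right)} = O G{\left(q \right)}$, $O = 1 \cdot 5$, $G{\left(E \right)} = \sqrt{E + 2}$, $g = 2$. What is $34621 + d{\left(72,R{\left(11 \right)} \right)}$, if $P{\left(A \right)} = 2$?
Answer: $34621 + 10 \sqrt{13} \approx 34657.0$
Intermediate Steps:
$G{\left(E \right)} = \sqrt{2 + E}$
$O = 5$
$R{\left(q \right)} = 5 \sqrt{2 + q}$
$d{\left(a,Z \right)} = 2 Z$
$34621 + d{\left(72,R{\left(11 \right)} \right)} = 34621 + 2 \cdot 5 \sqrt{2 + 11} = 34621 + 2 \cdot 5 \sqrt{13} = 34621 + 10 \sqrt{13}$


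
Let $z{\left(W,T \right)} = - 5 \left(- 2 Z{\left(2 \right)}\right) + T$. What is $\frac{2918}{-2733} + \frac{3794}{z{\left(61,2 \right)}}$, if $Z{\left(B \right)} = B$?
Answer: $\frac{5152403}{30063} \approx 171.39$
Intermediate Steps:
$z{\left(W,T \right)} = 20 + T$ ($z{\left(W,T \right)} = - 5 \left(\left(-2\right) 2\right) + T = \left(-5\right) \left(-4\right) + T = 20 + T$)
$\frac{2918}{-2733} + \frac{3794}{z{\left(61,2 \right)}} = \frac{2918}{-2733} + \frac{3794}{20 + 2} = 2918 \left(- \frac{1}{2733}\right) + \frac{3794}{22} = - \frac{2918}{2733} + 3794 \cdot \frac{1}{22} = - \frac{2918}{2733} + \frac{1897}{11} = \frac{5152403}{30063}$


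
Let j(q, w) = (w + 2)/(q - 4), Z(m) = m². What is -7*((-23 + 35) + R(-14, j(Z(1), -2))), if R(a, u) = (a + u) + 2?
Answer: 0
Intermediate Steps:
j(q, w) = (2 + w)/(-4 + q)
R(a, u) = 2 + a + u
-7*((-23 + 35) + R(-14, j(Z(1), -2))) = -7*((-23 + 35) + (2 - 14 + (2 - 2)/(-4 + 1²))) = -7*(12 + (2 - 14 + 0/(-4 + 1))) = -7*(12 + (2 - 14 + 0/(-3))) = -7*(12 + (2 - 14 - ⅓*0)) = -7*(12 + (2 - 14 + 0)) = -7*(12 - 12) = -7*0 = 0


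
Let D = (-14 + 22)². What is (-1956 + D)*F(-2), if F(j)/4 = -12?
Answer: 90816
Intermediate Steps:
F(j) = -48 (F(j) = 4*(-12) = -48)
D = 64 (D = 8² = 64)
(-1956 + D)*F(-2) = (-1956 + 64)*(-48) = -1892*(-48) = 90816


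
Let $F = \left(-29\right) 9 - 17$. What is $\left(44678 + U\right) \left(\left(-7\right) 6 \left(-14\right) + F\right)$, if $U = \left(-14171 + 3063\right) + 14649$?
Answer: $14947890$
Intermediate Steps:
$F = -278$ ($F = -261 - 17 = -278$)
$U = 3541$ ($U = -11108 + 14649 = 3541$)
$\left(44678 + U\right) \left(\left(-7\right) 6 \left(-14\right) + F\right) = \left(44678 + 3541\right) \left(\left(-7\right) 6 \left(-14\right) - 278\right) = 48219 \left(\left(-42\right) \left(-14\right) - 278\right) = 48219 \left(588 - 278\right) = 48219 \cdot 310 = 14947890$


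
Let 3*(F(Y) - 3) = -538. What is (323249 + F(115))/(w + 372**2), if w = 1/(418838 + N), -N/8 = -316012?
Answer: 2856221477612/1223425543971 ≈ 2.3346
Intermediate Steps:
N = 2528096 (N = -8*(-316012) = 2528096)
F(Y) = -529/3 (F(Y) = 3 + (1/3)*(-538) = 3 - 538/3 = -529/3)
w = 1/2946934 (w = 1/(418838 + 2528096) = 1/2946934 ≈ 3.3934e-7)
(323249 + F(115))/(w + 372**2) = (323249 - 529/3)/(1/2946934 + 372**2) = 969218/(3*(1/2946934 + 138384)) = 969218/(3*(407808514657/2946934)) = (969218/3)*(2946934/407808514657) = 2856221477612/1223425543971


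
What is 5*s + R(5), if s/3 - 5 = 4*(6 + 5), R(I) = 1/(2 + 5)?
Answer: 5146/7 ≈ 735.14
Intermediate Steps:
R(I) = ⅐ (R(I) = 1/7 = ⅐)
s = 147 (s = 15 + 3*(4*(6 + 5)) = 15 + 3*(4*11) = 15 + 3*44 = 15 + 132 = 147)
5*s + R(5) = 5*147 + ⅐ = 735 + ⅐ = 5146/7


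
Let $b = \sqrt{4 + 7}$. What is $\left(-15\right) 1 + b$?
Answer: $-15 + \sqrt{11} \approx -11.683$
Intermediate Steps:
$b = \sqrt{11} \approx 3.3166$
$\left(-15\right) 1 + b = \left(-15\right) 1 + \sqrt{11} = -15 + \sqrt{11}$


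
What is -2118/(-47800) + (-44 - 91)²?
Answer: 435578559/23900 ≈ 18225.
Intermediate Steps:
-2118/(-47800) + (-44 - 91)² = -2118*(-1/47800) + (-135)² = 1059/23900 + 18225 = 435578559/23900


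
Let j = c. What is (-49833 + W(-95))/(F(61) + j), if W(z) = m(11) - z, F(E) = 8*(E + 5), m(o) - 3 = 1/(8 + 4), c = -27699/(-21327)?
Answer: -4242786271/45153420 ≈ -93.964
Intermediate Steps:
c = 9233/7109 (c = -27699*(-1/21327) = 9233/7109 ≈ 1.2988)
m(o) = 37/12 (m(o) = 3 + 1/(8 + 4) = 3 + 1/12 = 37/12)
F(E) = 40 + 8*E (F(E) = 8*(5 + E) = 40 + 8*E)
j = 9233/7109 ≈ 1.2988
W(z) = 37/12 - z
(-49833 + W(-95))/(F(61) + j) = (-49833 + (37/12 - 1*(-95)))/((40 + 8*61) + 9233/7109) = (-49833 + (37/12 + 95))/((40 + 488) + 9233/7109) = (-49833 + 1177/12)/(528 + 9233/7109) = -596819/(12*3762785/7109) = -596819/12*7109/3762785 = -4242786271/45153420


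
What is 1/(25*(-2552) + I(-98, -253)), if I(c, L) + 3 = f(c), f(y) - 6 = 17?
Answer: -1/63780 ≈ -1.5679e-5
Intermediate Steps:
f(y) = 23 (f(y) = 6 + 17 = 23)
I(c, L) = 20 (I(c, L) = -3 + 23 = 20)
1/(25*(-2552) + I(-98, -253)) = 1/(25*(-2552) + 20) = 1/(-63800 + 20) = 1/(-63780) = -1/63780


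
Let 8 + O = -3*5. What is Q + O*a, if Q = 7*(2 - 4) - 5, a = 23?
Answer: -548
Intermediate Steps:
O = -23 (O = -8 - 3*5 = -8 - 15 = -23)
Q = -19 (Q = 7*(-2) - 5 = -14 - 5 = -19)
Q + O*a = -19 - 23*23 = -19 - 529 = -548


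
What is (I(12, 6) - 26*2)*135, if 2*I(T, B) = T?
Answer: -6210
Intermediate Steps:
I(T, B) = T/2
(I(12, 6) - 26*2)*135 = ((½)*12 - 26*2)*135 = (6 - 52)*135 = -46*135 = -6210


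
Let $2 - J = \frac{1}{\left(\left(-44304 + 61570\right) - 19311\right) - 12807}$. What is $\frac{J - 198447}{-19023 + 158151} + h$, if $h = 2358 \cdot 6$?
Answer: $\frac{29231476179149}{2066329056} \approx 14147.0$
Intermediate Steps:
$h = 14148$
$J = \frac{29705}{14852}$ ($J = 2 - \frac{1}{\left(\left(-44304 + 61570\right) - 19311\right) - 12807} = 2 - \frac{1}{\left(17266 - 19311\right) - 12807} = 2 - \frac{1}{-2045 - 12807} = 2 - \frac{1}{-14852} = 2 - - \frac{1}{14852} = 2 + \frac{1}{14852} = \frac{29705}{14852} \approx 2.0001$)
$\frac{J - 198447}{-19023 + 158151} + h = \frac{\frac{29705}{14852} - 198447}{-19023 + 158151} + 14148 = - \frac{2947305139}{14852 \cdot 139128} + 14148 = \left(- \frac{2947305139}{14852}\right) \frac{1}{139128} + 14148 = - \frac{2947305139}{2066329056} + 14148 = \frac{29231476179149}{2066329056}$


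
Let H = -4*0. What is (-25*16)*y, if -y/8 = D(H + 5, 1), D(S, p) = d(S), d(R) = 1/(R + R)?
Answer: 320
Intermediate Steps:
H = 0
d(R) = 1/(2*R)
D(S, p) = 1/(2*S)
y = -⅘ (y = -4/(0 + 5) = -4/5 = -8*⅒ = -⅘ ≈ -0.80000)
(-25*16)*y = -25*16*(-⅘) = -400*(-⅘) = 320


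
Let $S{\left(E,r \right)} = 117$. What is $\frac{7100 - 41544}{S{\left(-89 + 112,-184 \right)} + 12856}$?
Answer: $- \frac{34444}{12973} \approx -2.6551$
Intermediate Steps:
$\frac{7100 - 41544}{S{\left(-89 + 112,-184 \right)} + 12856} = \frac{7100 - 41544}{117 + 12856} = - \frac{34444}{12973}$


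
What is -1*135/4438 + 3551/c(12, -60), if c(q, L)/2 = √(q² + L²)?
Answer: -135/4438 + 3551*√26/624 ≈ 28.987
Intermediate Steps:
c(q, L) = 2*√(L² + q²) (c(q, L) = 2*√(q² + L²) = 2*√(L² + q²))
-1*135/4438 + 3551/c(12, -60) = -1*135/4438 + 3551/((2*√((-60)² + 12²))) = -135*1/4438 + 3551/((2*√(3600 + 144))) = -135/4438 + 3551/((2*√3744)) = -135/4438 + 3551/((2*(12*√26))) = -135/4438 + 3551/((24*√26)) = -135/4438 + 3551*(√26/624) = -135/4438 + 3551*√26/624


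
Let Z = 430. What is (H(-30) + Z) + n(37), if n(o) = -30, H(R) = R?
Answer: 370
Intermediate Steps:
(H(-30) + Z) + n(37) = (-30 + 430) - 30 = 400 - 30 = 370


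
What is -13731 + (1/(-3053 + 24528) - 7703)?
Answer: -460295149/21475 ≈ -21434.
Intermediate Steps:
-13731 + (1/(-3053 + 24528) - 7703) = -13731 + (1/21475 - 7703) = -13731 - 165421924/21475 = -460295149/21475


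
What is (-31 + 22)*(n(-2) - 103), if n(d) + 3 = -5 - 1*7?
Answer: 1062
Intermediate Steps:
n(d) = -15 (n(d) = -3 + (-5 - 1*7) = -3 + (-5 - 7) = -3 - 12 = -15)
(-31 + 22)*(n(-2) - 103) = (-31 + 22)*(-15 - 103) = -9*(-118) = 1062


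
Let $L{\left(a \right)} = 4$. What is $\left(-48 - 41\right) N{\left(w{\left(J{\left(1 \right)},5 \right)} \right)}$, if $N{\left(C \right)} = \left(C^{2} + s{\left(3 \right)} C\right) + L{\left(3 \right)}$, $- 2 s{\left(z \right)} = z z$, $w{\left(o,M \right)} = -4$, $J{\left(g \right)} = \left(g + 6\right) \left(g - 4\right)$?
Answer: $-3382$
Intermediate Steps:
$J{\left(g \right)} = \left(-4 + g\right) \left(6 + g\right)$ ($J{\left(g \right)} = \left(6 + g\right) \left(-4 + g\right) = \left(-4 + g\right) \left(6 + g\right)$)
$s{\left(z \right)} = - \frac{z^{2}}{2}$ ($s{\left(z \right)} = - \frac{z z}{2} = - \frac{z^{2}}{2}$)
$N{\left(C \right)} = 4 + C^{2} - \frac{9 C}{2}$ ($N{\left(C \right)} = \left(C^{2} + - \frac{3^{2}}{2} C\right) + 4 = \left(C^{2} + \left(- \frac{1}{2}\right) 9 C\right) + 4 = \left(C^{2} - \frac{9 C}{2}\right) + 4 = 4 + C^{2} - \frac{9 C}{2}$)
$\left(-48 - 41\right) N{\left(w{\left(J{\left(1 \right)},5 \right)} \right)} = \left(-48 - 41\right) \left(4 + \left(-4\right)^{2} - -18\right) = - 89 \left(4 + 16 + 18\right) = \left(-89\right) 38 = -3382$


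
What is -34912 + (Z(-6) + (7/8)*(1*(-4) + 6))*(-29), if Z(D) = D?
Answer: -139155/4 ≈ -34789.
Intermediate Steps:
-34912 + (Z(-6) + (7/8)*(1*(-4) + 6))*(-29) = -34912 + (-6 + (7/8)*(1*(-4) + 6))*(-29) = -34912 + (-6 + (7*(⅛))*(-4 + 6))*(-29) = -34912 + (-6 + (7/8)*2)*(-29) = -34912 + (-6 + 7/4)*(-29) = -34912 - 17/4*(-29) = -34912 + 493/4 = -139155/4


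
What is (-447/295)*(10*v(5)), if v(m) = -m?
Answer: 4470/59 ≈ 75.763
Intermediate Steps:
(-447/295)*(10*v(5)) = (-447/295)*(10*(-1*5)) = (-447*1/295)*(10*(-5)) = -447/295*(-50) = 4470/59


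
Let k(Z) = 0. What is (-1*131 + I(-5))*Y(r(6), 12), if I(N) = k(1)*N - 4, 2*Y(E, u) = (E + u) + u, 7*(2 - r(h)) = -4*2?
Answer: -12825/7 ≈ -1832.1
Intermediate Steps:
r(h) = 22/7 (r(h) = 2 - (-4)*2/7 = 2 - ⅐*(-8) = 2 + 8/7 = 22/7)
Y(E, u) = u + E/2 (Y(E, u) = ((E + u) + u)/2 = (E + 2*u)/2 = u + E/2)
I(N) = -4 (I(N) = 0*N - 4 = 0 - 4 = -4)
(-1*131 + I(-5))*Y(r(6), 12) = (-1*131 - 4)*(12 + (½)*(22/7)) = (-131 - 4)*(12 + 11/7) = -135*95/7 = -12825/7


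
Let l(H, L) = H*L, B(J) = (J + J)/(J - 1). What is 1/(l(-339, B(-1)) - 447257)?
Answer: -1/447596 ≈ -2.2342e-6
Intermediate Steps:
B(J) = 2*J/(-1 + J) (B(J) = (2*J)/(-1 + J) = 2*J/(-1 + J))
1/(l(-339, B(-1)) - 447257) = 1/(-678*(-1)/(-1 - 1) - 447257) = 1/(-678*(-1)/(-2) - 447257) = 1/(-678*(-1)*(-1)/2 - 447257) = 1/(-339*1 - 447257) = 1/(-339 - 447257) = 1/(-447596) = -1/447596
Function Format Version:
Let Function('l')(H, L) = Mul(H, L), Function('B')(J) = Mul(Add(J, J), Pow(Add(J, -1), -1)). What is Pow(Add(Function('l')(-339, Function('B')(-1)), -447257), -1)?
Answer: Rational(-1, 447596) ≈ -2.2342e-6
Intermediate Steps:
Function('B')(J) = Mul(2, J, Pow(Add(-1, J), -1)) (Function('B')(J) = Mul(Mul(2, J), Pow(Add(-1, J), -1)) = Mul(2, J, Pow(Add(-1, J), -1)))
Pow(Add(Function('l')(-339, Function('B')(-1)), -447257), -1) = Pow(Add(Mul(-339, Mul(2, -1, Pow(Add(-1, -1), -1))), -447257), -1) = Pow(Add(Mul(-339, Mul(2, -1, Pow(-2, -1))), -447257), -1) = Pow(Add(Mul(-339, Mul(2, -1, Rational(-1, 2))), -447257), -1) = Pow(Add(Mul(-339, 1), -447257), -1) = Pow(Add(-339, -447257), -1) = Pow(-447596, -1) = Rational(-1, 447596)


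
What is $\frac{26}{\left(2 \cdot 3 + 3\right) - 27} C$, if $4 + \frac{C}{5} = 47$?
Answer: $- \frac{2795}{9} \approx -310.56$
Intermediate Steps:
$C = 215$ ($C = -20 + 5 \cdot 47 = -20 + 235 = 215$)
$\frac{26}{\left(2 \cdot 3 + 3\right) - 27} C = \frac{26}{\left(2 \cdot 3 + 3\right) - 27} \cdot 215 = \frac{26}{\left(6 + 3\right) - 27} \cdot 215 = \frac{26}{9 - 27} \cdot 215 = \frac{26}{-18} \cdot 215 = 26 \left(- \frac{1}{18}\right) 215 = \left(- \frac{13}{9}\right) 215 = - \frac{2795}{9}$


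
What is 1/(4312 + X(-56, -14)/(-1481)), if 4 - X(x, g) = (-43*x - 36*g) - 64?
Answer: 1481/6388916 ≈ 0.00023181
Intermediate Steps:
X(x, g) = 68 + 36*g + 43*x (X(x, g) = 4 - ((-43*x - 36*g) - 64) = 4 - (-64 - 43*x - 36*g) = 4 + (64 + 36*g + 43*x) = 68 + 36*g + 43*x)
1/(4312 + X(-56, -14)/(-1481)) = 1/(4312 + (68 + 36*(-14) + 43*(-56))/(-1481)) = 1/(4312 + (68 - 504 - 2408)*(-1/1481)) = 1/(4312 - 2844*(-1/1481)) = 1/(4312 + 2844/1481) = 1/(6388916/1481) = 1481/6388916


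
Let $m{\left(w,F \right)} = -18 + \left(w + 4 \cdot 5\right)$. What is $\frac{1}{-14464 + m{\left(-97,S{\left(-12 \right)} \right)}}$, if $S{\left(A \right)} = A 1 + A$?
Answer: $- \frac{1}{14559} \approx -6.8686 \cdot 10^{-5}$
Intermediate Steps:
$S{\left(A \right)} = 2 A$ ($S{\left(A \right)} = A + A = 2 A$)
$m{\left(w,F \right)} = 2 + w$ ($m{\left(w,F \right)} = -18 + \left(w + 20\right) = -18 + \left(20 + w\right) = 2 + w$)
$\frac{1}{-14464 + m{\left(-97,S{\left(-12 \right)} \right)}} = \frac{1}{-14464 + \left(2 - 97\right)} = \frac{1}{-14464 - 95} = \frac{1}{-14559} = - \frac{1}{14559}$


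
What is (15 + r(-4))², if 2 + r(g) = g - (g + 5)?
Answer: 64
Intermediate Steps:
r(g) = -7 (r(g) = -2 + (g - (g + 5)) = -2 + (g - (5 + g)) = -2 + (g + (-5 - g)) = -2 - 5 = -7)
(15 + r(-4))² = (15 - 7)² = 8² = 64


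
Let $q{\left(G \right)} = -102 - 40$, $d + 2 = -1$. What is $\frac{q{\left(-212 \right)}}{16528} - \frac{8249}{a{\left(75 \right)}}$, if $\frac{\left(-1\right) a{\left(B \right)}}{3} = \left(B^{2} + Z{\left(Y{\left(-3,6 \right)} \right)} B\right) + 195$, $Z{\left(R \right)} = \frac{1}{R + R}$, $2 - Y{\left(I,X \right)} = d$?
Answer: $\frac{133856957}{288950760} \approx 0.46325$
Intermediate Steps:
$d = -3$ ($d = -2 - 1 = -3$)
$Y{\left(I,X \right)} = 5$ ($Y{\left(I,X \right)} = 2 - -3 = 2 + 3 = 5$)
$q{\left(G \right)} = -142$ ($q{\left(G \right)} = -102 - 40 = -142$)
$Z{\left(R \right)} = \frac{1}{2 R}$
$a{\left(B \right)} = -585 - 3 B^{2} - \frac{3 B}{10}$ ($a{\left(B \right)} = - 3 \left(\left(B^{2} + \frac{1}{2 \cdot 5} B\right) + 195\right) = - 3 \left(\left(B^{2} + \frac{1}{2} \cdot \frac{1}{5} B\right) + 195\right) = - 3 \left(\left(B^{2} + \frac{B}{10}\right) + 195\right) = - 3 \left(195 + B^{2} + \frac{B}{10}\right) = -585 - 3 B^{2} - \frac{3 B}{10}$)
$\frac{q{\left(-212 \right)}}{16528} - \frac{8249}{a{\left(75 \right)}} = - \frac{142}{16528} - \frac{8249}{-585 - 3 \cdot 75^{2} - \frac{45}{2}} = \left(-142\right) \frac{1}{16528} - \frac{8249}{-585 - 16875 - \frac{45}{2}} = - \frac{71}{8264} - \frac{8249}{-585 - 16875 - \frac{45}{2}} = - \frac{71}{8264} - \frac{8249}{- \frac{34965}{2}} = - \frac{71}{8264} - - \frac{16498}{34965} = - \frac{71}{8264} + \frac{16498}{34965} = \frac{133856957}{288950760}$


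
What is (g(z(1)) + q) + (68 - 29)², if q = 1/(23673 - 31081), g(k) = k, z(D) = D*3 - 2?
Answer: 11274975/7408 ≈ 1522.0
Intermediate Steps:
z(D) = -2 + 3*D (z(D) = 3*D - 2 = -2 + 3*D)
q = -1/7408 (q = 1/(-7408) = -1/7408 ≈ -0.00013499)
(g(z(1)) + q) + (68 - 29)² = ((-2 + 3*1) - 1/7408) + (68 - 29)² = ((-2 + 3) - 1/7408) + 39² = (1 - 1/7408) + 1521 = 7407/7408 + 1521 = 11274975/7408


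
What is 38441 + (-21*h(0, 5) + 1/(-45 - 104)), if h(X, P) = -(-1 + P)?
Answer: 5740224/149 ≈ 38525.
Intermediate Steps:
h(X, P) = 1 - P
38441 + (-21*h(0, 5) + 1/(-45 - 104)) = 38441 + (-21*(1 - 1*5) + 1/(-45 - 104)) = 38441 + (-21*(1 - 5) + 1/(-149)) = 38441 + (-21*(-4) - 1/149) = 38441 + (84 - 1/149) = 38441 + 12515/149 = 5740224/149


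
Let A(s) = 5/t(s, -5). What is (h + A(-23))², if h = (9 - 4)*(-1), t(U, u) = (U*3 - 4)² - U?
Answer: 715830025/28643904 ≈ 24.991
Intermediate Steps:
t(U, u) = (-4 + 3*U)² - U (t(U, u) = (3*U - 4)² - U = (-4 + 3*U)² - U)
h = -5 (h = 5*(-1) = -5)
A(s) = 5/((-4 + 3*s)² - s)
(h + A(-23))² = (-5 - 5/(-23 - (-4 + 3*(-23))²))² = (-5 - 5/(-23 - (-4 - 69)²))² = (-5 - 5/(-23 - 1*(-73)²))² = (-5 - 5/(-23 - 1*5329))² = (-5 - 5/(-23 - 5329))² = (-5 - 5/(-5352))² = (-5 - 5*(-1/5352))² = (-5 + 5/5352)² = (-26755/5352)² = 715830025/28643904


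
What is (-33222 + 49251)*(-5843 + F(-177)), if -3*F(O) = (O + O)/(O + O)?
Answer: -93662790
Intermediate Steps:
F(O) = -1/3 (F(O) = -(O + O)/(3*(O + O)) = -2*O/(3*(2*O)) = -2*O*1/(2*O)/3 = -1/3*1 = -1/3)
(-33222 + 49251)*(-5843 + F(-177)) = (-33222 + 49251)*(-5843 - 1/3) = 16029*(-17530/3) = -93662790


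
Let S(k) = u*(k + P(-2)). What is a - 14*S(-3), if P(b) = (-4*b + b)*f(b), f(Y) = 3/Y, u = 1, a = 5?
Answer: 173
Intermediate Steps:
P(b) = -9 (P(b) = (-4*b + b)*(3/b) = (-3*b)*(3/b) = -9)
S(k) = -9 + k (S(k) = 1*(k - 9) = 1*(-9 + k) = -9 + k)
a - 14*S(-3) = 5 - 14*(-9 - 3) = 5 - 14*(-12) = 5 + 168 = 173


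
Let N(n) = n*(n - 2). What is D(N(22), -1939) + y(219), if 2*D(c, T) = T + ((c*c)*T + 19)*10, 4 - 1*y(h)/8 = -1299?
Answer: -3753884901/2 ≈ -1.8769e+9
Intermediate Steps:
y(h) = 10424 (y(h) = 32 - 8*(-1299) = 32 + 10392 = 10424)
N(n) = n*(-2 + n)
D(c, T) = 95 + T/2 + 5*T*c² (D(c, T) = (T + ((c*c)*T + 19)*10)/2 = (T + (c²*T + 19)*10)/2 = (T + (T*c² + 19)*10)/2 = (T + (19 + T*c²)*10)/2 = (T + (190 + 10*T*c²))/2 = (190 + T + 10*T*c²)/2 = 95 + T/2 + 5*T*c²)
D(N(22), -1939) + y(219) = (95 + (½)*(-1939) + 5*(-1939)*(22*(-2 + 22))²) + 10424 = (95 - 1939/2 + 5*(-1939)*(22*20)²) + 10424 = (95 - 1939/2 + 5*(-1939)*440²) + 10424 = (95 - 1939/2 + 5*(-1939)*193600) + 10424 = (95 - 1939/2 - 1876952000) + 10424 = -3753905749/2 + 10424 = -3753884901/2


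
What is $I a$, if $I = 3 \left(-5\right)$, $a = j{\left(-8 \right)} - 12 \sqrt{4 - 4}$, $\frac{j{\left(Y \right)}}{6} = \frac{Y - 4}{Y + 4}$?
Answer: $-270$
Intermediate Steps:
$j{\left(Y \right)} = \frac{6 \left(-4 + Y\right)}{4 + Y}$ ($j{\left(Y \right)} = 6 \frac{Y - 4}{Y + 4} = 6 \frac{-4 + Y}{4 + Y} = \frac{6 \left(-4 + Y\right)}{4 + Y}$)
$a = 18$ ($a = \frac{6 \left(-4 - 8\right)}{4 - 8} - 12 \sqrt{4 - 4} = 6 \frac{1}{-4} \left(-12\right) - 12 \sqrt{0} = 6 \left(- \frac{1}{4}\right) \left(-12\right) - 0 = 18 + 0 = 18$)
$I = -15$
$I a = \left(-15\right) 18 = -270$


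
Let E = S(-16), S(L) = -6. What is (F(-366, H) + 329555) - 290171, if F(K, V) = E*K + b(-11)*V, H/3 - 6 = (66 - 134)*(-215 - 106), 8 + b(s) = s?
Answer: -1202958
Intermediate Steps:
b(s) = -8 + s
E = -6
H = 65502 (H = 18 + 3*((66 - 134)*(-215 - 106)) = 18 + 3*(-68*(-321)) = 18 + 3*21828 = 18 + 65484 = 65502)
F(K, V) = -19*V - 6*K (F(K, V) = -6*K + (-8 - 11)*V = -6*K - 19*V = -19*V - 6*K)
(F(-366, H) + 329555) - 290171 = ((-19*65502 - 6*(-366)) + 329555) - 290171 = ((-1244538 + 2196) + 329555) - 290171 = (-1242342 + 329555) - 290171 = -912787 - 290171 = -1202958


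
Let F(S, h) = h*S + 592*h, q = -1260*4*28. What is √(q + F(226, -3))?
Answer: I*√143574 ≈ 378.91*I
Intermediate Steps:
q = -141120 (q = -45*112*28 = -5040*28 = -141120)
F(S, h) = 592*h + S*h (F(S, h) = S*h + 592*h = 592*h + S*h)
√(q + F(226, -3)) = √(-141120 - 3*(592 + 226)) = √(-141120 - 3*818) = √(-141120 - 2454) = √(-143574) = I*√143574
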